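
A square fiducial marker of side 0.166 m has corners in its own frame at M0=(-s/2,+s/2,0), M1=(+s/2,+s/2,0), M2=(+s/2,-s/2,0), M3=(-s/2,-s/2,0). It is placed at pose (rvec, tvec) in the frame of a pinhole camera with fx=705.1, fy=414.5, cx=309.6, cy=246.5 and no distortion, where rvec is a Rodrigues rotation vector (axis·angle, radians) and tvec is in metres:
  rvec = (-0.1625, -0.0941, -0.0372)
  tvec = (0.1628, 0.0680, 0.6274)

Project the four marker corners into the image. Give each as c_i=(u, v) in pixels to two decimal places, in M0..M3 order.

Intrinsics K: fx=705.1, fy=414.5, cx=309.6, cy=246.5
Marker side s = 0.166 m; corners in marker frame (Z=0):
  M0 = (-0.0830, +0.0830, 0)
  M1 = (+0.0830, +0.0830, 0)
  M2 = (+0.0830, -0.0830, 0)
  M3 = (-0.0830, -0.0830, 0)
rvec = (-0.1625, -0.0941, -0.0372), |rvec| = θ = 0.19143 rad = 10.968°
Rodrigues: sinθ=0.19026, 1−cosθ=0.01827; R = I + sinθ·[k]× + (1−cosθ)·[k]×²:
    [+0.99490 +0.04460 -0.09051]
    [-0.02935 +0.98615 +0.16325]
    [+0.09654 -0.15976 +0.98242]
t = (0.1628, 0.0680, 0.6274) m
M0: Pc = R·M0+t = (+0.08393, +0.15229, +0.60613); u = 705.1·(+0.08393)/0.60613 + 309.6 = 407.2290, v = 414.5·(+0.15229)/0.60613 + 246.5 = 350.6411
M1: Pc = R·M1+t = (+0.24908, +0.14741, +0.62215); u = 705.1·(+0.24908)/0.62215 + 309.6 = 591.8858, v = 414.5·(+0.14741)/0.62215 + 246.5 = 344.7125
M2: Pc = R·M2+t = (+0.24167, -0.01629, +0.64867); u = 705.1·(+0.24167)/0.64867 + 309.6 = 572.2978, v = 414.5·(-0.01629)/0.64867 + 246.5 = 236.0931
M3: Pc = R·M3+t = (+0.07652, -0.01141, +0.63265); u = 705.1·(+0.07652)/0.63265 + 309.6 = 394.8857, v = 414.5·(-0.01141)/0.63265 + 246.5 = 239.0217

c0=(407.23, 350.64) c1=(591.89, 344.71) c2=(572.30, 236.09) c3=(394.89, 239.02)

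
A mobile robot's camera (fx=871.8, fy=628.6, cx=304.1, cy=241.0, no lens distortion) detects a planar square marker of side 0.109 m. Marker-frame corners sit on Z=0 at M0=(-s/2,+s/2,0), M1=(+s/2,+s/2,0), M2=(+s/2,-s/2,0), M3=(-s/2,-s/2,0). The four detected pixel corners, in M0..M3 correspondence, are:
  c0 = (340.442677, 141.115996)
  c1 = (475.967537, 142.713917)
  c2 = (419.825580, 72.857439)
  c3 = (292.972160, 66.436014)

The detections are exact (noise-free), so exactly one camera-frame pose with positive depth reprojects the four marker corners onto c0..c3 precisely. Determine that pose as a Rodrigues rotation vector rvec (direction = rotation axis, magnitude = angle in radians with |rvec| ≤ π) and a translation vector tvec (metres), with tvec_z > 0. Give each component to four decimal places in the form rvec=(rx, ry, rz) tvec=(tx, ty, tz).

Intrinsics K: fx=871.8, fy=628.6, cx=304.1, cy=241.0
Marker side s = 0.109 m; corners in marker frame (Z=0):
  M0 = (-0.0545, +0.0545, 0)
  M1 = (+0.0545, +0.0545, 0)
  M2 = (+0.0545, -0.0545, 0)
  M3 = (-0.0545, -0.0545, 0)
Detected image corners:
  c0 = (340.442677, 141.115996) px
  c1 = (475.967537, 142.713917) px
  c2 = (419.825580, 72.857439) px
  c3 = (292.972160, 66.436014) px
Planar DLT: solve 8×8 A·h = b for H (H[2,2]=1):
  H  [+1454.18169 +145.17808 +383.43876]
  H  [+107.69478 +570.47951 +104.14518]
  H  [+0.66045 -0.86722 +1.00000]
B = K⁻¹H; ‖b₁‖=1.584210, ‖b₂‖=1.584210; λ = 2/(‖b₁‖+‖b₂‖) = 0.631229, sign → tz>0 ⇒ λ=+0.631229
r₁ = λ·B[:,0] = (+0.90748,-0.05169,+0.41690); r₂ = λ·B[:,1] = (+0.29607,+0.78274,-0.54742)
r₃ = r₁×r₂ = (-0.29803,+0.62020,+0.72563); SVD([r₁ r₂ r₃]) → R = UVᵀ:
  R  [+0.90748 +0.29607 -0.29803]
  R  [-0.05169 +0.78274 +0.62020]
  R  [+0.41690 -0.54742 +0.72563]
t = (+0.05745, -0.13743, +0.63123) m
tr R = 2.415850; θ = arccos((tr R − 1)/2) = 0.784240 rad = 44.934°
axis k = ((R−Rᵀ)₃₂, (R−Rᵀ)₁₃, (R−Rᵀ)₂₁) / (2 sinθ) = (-0.826585, -0.506112, -0.246185)
rvec = θ·k = (-0.648241, -0.396914, -0.193068)

rvec=(-0.6482, -0.3969, -0.1931) tvec=(0.0574, -0.1374, 0.6312)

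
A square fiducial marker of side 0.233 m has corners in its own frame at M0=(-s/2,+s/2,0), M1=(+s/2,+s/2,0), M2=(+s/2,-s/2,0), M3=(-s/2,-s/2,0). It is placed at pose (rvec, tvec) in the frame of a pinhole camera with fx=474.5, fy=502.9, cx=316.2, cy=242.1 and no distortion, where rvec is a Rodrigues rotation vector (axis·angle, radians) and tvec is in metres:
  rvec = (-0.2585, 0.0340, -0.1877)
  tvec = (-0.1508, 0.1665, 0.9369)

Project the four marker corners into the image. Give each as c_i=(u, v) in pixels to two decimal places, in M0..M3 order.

c0=(188.58, 407.76) c1=(308.12, 383.73) c2=(288.01, 259.75) c3=(175.91, 282.57)

Intrinsics K: fx=474.5, fy=502.9, cx=316.2, cy=242.1
Marker side s = 0.233 m; corners in marker frame (Z=0):
  M0 = (-0.1165, +0.1165, 0)
  M1 = (+0.1165, +0.1165, 0)
  M2 = (+0.1165, -0.1165, 0)
  M3 = (-0.1165, -0.1165, 0)
rvec = (-0.2585, 0.0340, -0.1877), |rvec| = θ = 0.32126 rad = 18.407°
Rodrigues: sinθ=0.31576, 1−cosθ=0.05116; R = I + sinθ·[k]× + (1−cosθ)·[k]×²:
    [+0.98196 +0.18013 +0.05747]
    [-0.18884 +0.94941 +0.25091]
    [-0.00937 -0.25724 +0.96630]
t = (-0.1508, 0.1665, 0.9369) m
M0: Pc = R·M0+t = (-0.24421, +0.29911, +0.90802); u = 474.5·(-0.24421)/0.90802 + 316.2 = 188.5829, v = 502.9·(+0.29911)/0.90802 + 242.1 = 407.7575
M1: Pc = R·M1+t = (-0.01542, +0.25511, +0.90584); u = 474.5·(-0.01542)/0.90584 + 316.2 = 308.1247, v = 502.9·(+0.25511)/0.90584 + 242.1 = 383.7284
M2: Pc = R·M2+t = (-0.05739, +0.03389, +0.96578); u = 474.5·(-0.05739)/0.96578 + 316.2 = 288.0051, v = 502.9·(+0.03389)/0.96578 + 242.1 = 259.7489
M3: Pc = R·M3+t = (-0.28618, +0.07789, +0.96796); u = 474.5·(-0.28618)/0.96796 + 316.2 = 175.9108, v = 502.9·(+0.07789)/0.96796 + 242.1 = 282.5696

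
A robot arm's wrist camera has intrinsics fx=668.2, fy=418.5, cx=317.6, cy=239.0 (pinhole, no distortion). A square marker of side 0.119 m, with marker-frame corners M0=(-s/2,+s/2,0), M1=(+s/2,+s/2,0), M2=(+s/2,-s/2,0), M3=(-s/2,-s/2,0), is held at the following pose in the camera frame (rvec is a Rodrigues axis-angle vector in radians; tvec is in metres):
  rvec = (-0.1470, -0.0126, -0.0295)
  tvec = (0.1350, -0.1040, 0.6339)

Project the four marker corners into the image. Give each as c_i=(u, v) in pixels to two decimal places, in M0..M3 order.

c0=(400.37, 209.86) c1=(527.08, 207.68) c2=(517.67, 132.00) c3=(394.37, 133.91)

Intrinsics K: fx=668.2, fy=418.5, cx=317.6, cy=239.0
Marker side s = 0.119 m; corners in marker frame (Z=0):
  M0 = (-0.0595, +0.0595, 0)
  M1 = (+0.0595, +0.0595, 0)
  M2 = (+0.0595, -0.0595, 0)
  M3 = (-0.0595, -0.0595, 0)
rvec = (-0.1470, -0.0126, -0.0295), |rvec| = θ = 0.15046 rad = 8.621°
Rodrigues: sinθ=0.14989, 1−cosθ=0.01130; R = I + sinθ·[k]× + (1−cosθ)·[k]×²:
    [+0.99949 +0.03031 -0.01039]
    [-0.02846 +0.98878 +0.14663]
    [+0.01472 -0.14626 +0.98914]
t = (0.1350, -0.1040, 0.6339) m
M0: Pc = R·M0+t = (+0.07733, -0.04347, +0.62432); u = 668.2·(+0.07733)/0.62432 + 317.6 = 400.3693, v = 418.5·(-0.04347)/0.62432 + 239.0 = 209.8583
M1: Pc = R·M1+t = (+0.19627, -0.04686, +0.62607); u = 668.2·(+0.19627)/0.62607 + 317.6 = 527.0798, v = 418.5·(-0.04686)/0.62607 + 239.0 = 207.6756
M2: Pc = R·M2+t = (+0.19267, -0.16453, +0.64348); u = 668.2·(+0.19267)/0.64348 + 317.6 = 517.6679, v = 418.5·(-0.16453)/0.64348 + 239.0 = 131.9968
M3: Pc = R·M3+t = (+0.07373, -0.16114, +0.64173); u = 668.2·(+0.07373)/0.64173 + 317.6 = 394.3684, v = 418.5·(-0.16114)/0.64173 + 239.0 = 133.9138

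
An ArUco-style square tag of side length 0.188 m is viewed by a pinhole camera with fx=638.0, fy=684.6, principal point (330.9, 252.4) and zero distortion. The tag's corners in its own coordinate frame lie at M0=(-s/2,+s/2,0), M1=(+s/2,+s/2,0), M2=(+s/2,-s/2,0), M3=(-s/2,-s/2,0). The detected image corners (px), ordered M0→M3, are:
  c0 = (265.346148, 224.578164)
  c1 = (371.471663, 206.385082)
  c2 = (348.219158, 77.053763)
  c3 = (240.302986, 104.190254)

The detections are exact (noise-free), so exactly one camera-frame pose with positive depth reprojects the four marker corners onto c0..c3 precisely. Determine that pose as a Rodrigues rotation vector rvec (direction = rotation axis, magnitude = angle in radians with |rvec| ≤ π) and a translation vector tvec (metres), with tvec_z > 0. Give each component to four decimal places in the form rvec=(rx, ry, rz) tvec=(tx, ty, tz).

Intrinsics K: fx=638.0, fy=684.6, cx=330.9, cy=252.4
Marker side s = 0.188 m; corners in marker frame (Z=0):
  M0 = (-0.0940, +0.0940, 0)
  M1 = (+0.0940, +0.0940, 0)
  M2 = (+0.0940, -0.0940, 0)
  M3 = (-0.0940, -0.0940, 0)
Detected image corners:
  c0 = (265.346148, 224.578164) px
  c1 = (371.471663, 206.385082) px
  c2 = (348.219158, 77.053763) px
  c3 = (240.302986, 104.190254) px
Planar DLT: solve 8×8 A·h = b for H (H[2,2]=1):
  H  [+461.81787 +180.09227 +304.76281]
  H  [-173.82437 +689.08853 +154.41154]
  H  [-0.35049 +0.16808 +1.00000]
B = K⁻¹H; ‖b₁‖=0.979061, ‖b₂‖=0.979061; λ = 2/(‖b₁‖+‖b₂‖) = 1.021386, sign → tz>0 ⇒ λ=+1.021386
r₁ = λ·B[:,0] = (+0.92500,-0.12735,-0.35798); r₂ = λ·B[:,1] = (+0.19927,+0.96479,+0.17168)
r₃ = r₁×r₂ = (+0.32351,-0.23014,+0.91781); SVD([r₁ r₂ r₃]) → R = UVᵀ:
  R  [+0.92500 +0.19927 +0.32351]
  R  [-0.12735 +0.96479 -0.23014]
  R  [-0.35798 +0.17168 +0.91781]
t = (-0.04184, -0.14619, +1.02139) m
tr R = 2.807601; θ = arccos((tr R − 1)/2) = 0.442228 rad = 25.338°
axis k = ((R−Rᵀ)₃₂, (R−Rᵀ)₁₃, (R−Rᵀ)₂₁) / (2 sinθ) = (+0.469459, +0.796228, -0.381614)
rvec = θ·k = (+0.207608, +0.352114, -0.168761)

rvec=(0.2076, 0.3521, -0.1688) tvec=(-0.0418, -0.1462, 1.0214)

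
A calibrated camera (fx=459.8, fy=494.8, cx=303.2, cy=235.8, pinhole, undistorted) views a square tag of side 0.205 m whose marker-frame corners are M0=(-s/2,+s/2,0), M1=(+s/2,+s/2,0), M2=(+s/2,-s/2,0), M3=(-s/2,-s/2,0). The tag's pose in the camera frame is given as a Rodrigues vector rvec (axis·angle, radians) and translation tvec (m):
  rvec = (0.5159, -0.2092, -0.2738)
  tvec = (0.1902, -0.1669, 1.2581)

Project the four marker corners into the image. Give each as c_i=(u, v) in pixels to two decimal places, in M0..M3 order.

Intrinsics K: fx=459.8, fy=494.8, cx=303.2, cy=235.8
Marker side s = 0.205 m; corners in marker frame (Z=0):
  M0 = (-0.1025, +0.1025, 0)
  M1 = (+0.1025, +0.1025, 0)
  M2 = (+0.1025, -0.1025, 0)
  M3 = (-0.1025, -0.1025, 0)
rvec = (0.5159, -0.2092, -0.2738), |rvec| = θ = 0.62039 rad = 35.546°
Rodrigues: sinθ=0.58135, 1−cosθ=0.18635; R = I + sinθ·[k]× + (1−cosθ)·[k]×²:
    [+0.94251 +0.20432 -0.26443]
    [-0.30883 +0.83484 -0.45570]
    [+0.12765 +0.51117 +0.84995]
t = (0.1902, -0.1669, 1.2581) m
M0: Pc = R·M0+t = (+0.11453, -0.04967, +1.29741); u = 459.8·(+0.11453)/1.29741 + 303.2 = 343.7909, v = 494.8·(-0.04967)/1.29741 + 235.8 = 216.8555
M1: Pc = R·M1+t = (+0.30775, -0.11298, +1.32358); u = 459.8·(+0.30775)/1.32358 + 303.2 = 410.1098, v = 494.8·(-0.11298)/1.32358 + 235.8 = 193.5628
M2: Pc = R·M2+t = (+0.26587, -0.28413, +1.21879); u = 459.8·(+0.26587)/1.21879 + 303.2 = 403.5003, v = 494.8·(-0.28413)/1.21879 + 235.8 = 120.4515
M3: Pc = R·M3+t = (+0.07265, -0.22082, +1.19262); u = 459.8·(+0.07265)/1.19262 + 303.2 = 331.2092, v = 494.8·(-0.22082)/1.19262 + 235.8 = 144.1866

c0=(343.79, 216.86) c1=(410.11, 193.56) c2=(403.50, 120.45) c3=(331.21, 144.19)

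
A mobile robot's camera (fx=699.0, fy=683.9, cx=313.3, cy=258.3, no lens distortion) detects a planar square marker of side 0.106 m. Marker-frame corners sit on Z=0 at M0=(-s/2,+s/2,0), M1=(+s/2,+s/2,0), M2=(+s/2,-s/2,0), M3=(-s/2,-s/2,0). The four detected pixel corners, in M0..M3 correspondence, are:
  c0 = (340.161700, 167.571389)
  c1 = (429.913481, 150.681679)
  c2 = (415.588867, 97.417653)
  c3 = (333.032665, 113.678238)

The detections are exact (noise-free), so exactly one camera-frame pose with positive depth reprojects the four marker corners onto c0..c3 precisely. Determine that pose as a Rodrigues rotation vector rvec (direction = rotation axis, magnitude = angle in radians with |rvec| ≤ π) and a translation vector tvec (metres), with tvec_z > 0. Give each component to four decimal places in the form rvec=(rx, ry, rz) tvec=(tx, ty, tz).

Intrinsics K: fx=699.0, fy=683.9, cx=313.3, cy=258.3
Marker side s = 0.106 m; corners in marker frame (Z=0):
  M0 = (-0.0530, +0.0530, 0)
  M1 = (+0.0530, +0.0530, 0)
  M2 = (+0.0530, -0.0530, 0)
  M3 = (-0.0530, -0.0530, 0)
Detected image corners:
  c0 = (340.161700, 167.571389) px
  c1 = (429.913481, 150.681679) px
  c2 = (415.588867, 97.417653) px
  c3 = (333.032665, 113.678238) px
Planar DLT: solve 8×8 A·h = b for H (H[2,2]=1):
  H  [+762.76874 -192.13532 +379.16239]
  H  [-173.19325 +403.31662 +131.29740]
  H  [-0.12805 -0.77198 +1.00000]
B = K⁻¹H; ‖b₁‖=1.173755, ‖b₂‖=1.173755; λ = 2/(‖b₁‖+‖b₂‖) = 0.851966, sign → tz>0 ⇒ λ=+0.851966
r₁ = λ·B[:,0] = (+0.97859,-0.17455,-0.10909); r₂ = λ·B[:,1] = (+0.06061,+0.75084,-0.65770)
r₃ = r₁×r₂ = (+0.19671,+0.63701,+0.74534); SVD([r₁ r₂ r₃]) → R = UVᵀ:
  R  [+0.97859 +0.06061 +0.19671]
  R  [-0.17455 +0.75084 +0.63701]
  R  [-0.10909 -0.65770 +0.74534]
t = (+0.08028, -0.15821, +0.85197) m
tr R = 2.474759; θ = arccos((tr R − 1)/2) = 0.741614 rad = 42.491°
axis k = ((R−Rᵀ)₃₂, (R−Rᵀ)₁₃, (R−Rᵀ)₂₁) / (2 sinθ) = (-0.958363, +0.226362, -0.174070)
rvec = θ·k = (-0.710736, +0.167873, -0.129093)

rvec=(-0.7107, 0.1679, -0.1291) tvec=(0.0803, -0.1582, 0.8520)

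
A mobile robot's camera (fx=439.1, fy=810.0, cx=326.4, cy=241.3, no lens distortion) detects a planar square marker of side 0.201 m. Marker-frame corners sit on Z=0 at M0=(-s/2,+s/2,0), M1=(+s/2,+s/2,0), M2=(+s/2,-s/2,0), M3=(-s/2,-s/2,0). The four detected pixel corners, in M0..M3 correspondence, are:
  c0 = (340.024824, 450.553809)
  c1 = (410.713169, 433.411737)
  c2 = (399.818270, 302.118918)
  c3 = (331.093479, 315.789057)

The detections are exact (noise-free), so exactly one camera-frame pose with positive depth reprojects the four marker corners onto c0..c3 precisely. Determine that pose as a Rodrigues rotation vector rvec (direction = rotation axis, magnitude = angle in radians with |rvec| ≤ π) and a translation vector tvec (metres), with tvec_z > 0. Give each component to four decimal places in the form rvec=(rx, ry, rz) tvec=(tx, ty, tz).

rvec=(-0.2013, -0.1283, -0.1076) tvec=(0.1243, 0.2022, 1.2313)

Intrinsics K: fx=439.1, fy=810.0, cx=326.4, cy=241.3
Marker side s = 0.201 m; corners in marker frame (Z=0):
  M0 = (-0.1005, +0.1005, 0)
  M1 = (+0.1005, +0.1005, 0)
  M2 = (+0.1005, -0.1005, 0)
  M3 = (-0.1005, -0.1005, 0)
Detected image corners:
  c0 = (340.024824, 450.553809) px
  c1 = (410.713169, 433.411737) px
  c2 = (399.818270, 302.118918) px
  c3 = (331.093479, 315.789057) px
Planar DLT: solve 8×8 A·h = b for H (H[2,2]=1):
  H  [+388.12523 -8.42503 +370.72623]
  H  [-34.54374 +603.14989 +374.33877]
  H  [+0.11178 -0.15604 +1.00000]
B = K⁻¹H; ‖b₁‖=0.812145, ‖b₂‖=0.812145; λ = 2/(‖b₁‖+‖b₂‖) = 1.231307, sign → tz>0 ⇒ λ=+1.231307
r₁ = λ·B[:,0] = (+0.98606,-0.09351,+0.13763); r₂ = λ·B[:,1] = (+0.11919,+0.97410,-0.19213)
r₃ = r₁×r₂ = (-0.11610,+0.20586,+0.97167); SVD([r₁ r₂ r₃]) → R = UVᵀ:
  R  [+0.98606 +0.11919 -0.11610]
  R  [-0.09351 +0.97410 +0.20586]
  R  [+0.13763 -0.19213 +0.97167]
t = (+0.12430, +0.20224, +1.23131) m
tr R = 2.931834; θ = arccos((tr R − 1)/2) = 0.261834 rad = 15.002°
axis k = ((R−Rᵀ)₃₂, (R−Rᵀ)₁₃, (R−Rᵀ)₂₁) / (2 sinθ) = (-0.768760, -0.490103, -0.410862)
rvec = θ·k = (-0.201288, -0.128326, -0.107578)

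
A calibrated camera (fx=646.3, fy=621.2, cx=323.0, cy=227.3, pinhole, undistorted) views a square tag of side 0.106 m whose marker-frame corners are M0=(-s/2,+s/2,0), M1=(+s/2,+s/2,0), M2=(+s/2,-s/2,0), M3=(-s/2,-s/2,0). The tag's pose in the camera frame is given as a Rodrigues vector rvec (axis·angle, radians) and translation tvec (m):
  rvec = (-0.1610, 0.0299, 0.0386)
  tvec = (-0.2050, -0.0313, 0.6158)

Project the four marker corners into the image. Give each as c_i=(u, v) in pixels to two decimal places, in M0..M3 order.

c0=(47.00, 246.75) c1=(158.41, 250.77) c2=(167.37, 145.81) c3=(58.93, 142.47)

Intrinsics K: fx=646.3, fy=621.2, cx=323.0, cy=227.3
Marker side s = 0.106 m; corners in marker frame (Z=0):
  M0 = (-0.0530, +0.0530, 0)
  M1 = (+0.0530, +0.0530, 0)
  M2 = (+0.0530, -0.0530, 0)
  M3 = (-0.0530, -0.0530, 0)
rvec = (-0.1610, 0.0299, 0.0386), |rvec| = θ = 0.16824 rad = 9.639°
Rodrigues: sinθ=0.16745, 1−cosθ=0.01412; R = I + sinθ·[k]× + (1−cosθ)·[k]×²:
    [+0.99881 -0.04082 +0.02666]
    [+0.03602 +0.98633 +0.16082]
    [-0.03286 -0.15967 +0.98662]
t = (-0.2050, -0.0313, 0.6158) m
M0: Pc = R·M0+t = (-0.26010, +0.01907, +0.60908); u = 646.3·(-0.26010)/0.60908 + 323.0 = 47.0049, v = 621.2·(+0.01907)/0.60908 + 227.3 = 246.7459
M1: Pc = R·M1+t = (-0.15423, +0.02288, +0.60560); u = 646.3·(-0.15423)/0.60560 + 323.0 = 158.4075, v = 621.2·(+0.02288)/0.60560 + 227.3 = 250.7739
M2: Pc = R·M2+t = (-0.14990, -0.08167, +0.62252); u = 646.3·(-0.14990)/0.62252 + 323.0 = 167.3745, v = 621.2·(-0.08167)/0.62252 + 227.3 = 145.8068
M3: Pc = R·M3+t = (-0.25577, -0.08548, +0.62600); u = 646.3·(-0.25577)/0.62600 + 323.0 = 58.9338, v = 621.2·(-0.08548)/0.62600 + 227.3 = 142.4718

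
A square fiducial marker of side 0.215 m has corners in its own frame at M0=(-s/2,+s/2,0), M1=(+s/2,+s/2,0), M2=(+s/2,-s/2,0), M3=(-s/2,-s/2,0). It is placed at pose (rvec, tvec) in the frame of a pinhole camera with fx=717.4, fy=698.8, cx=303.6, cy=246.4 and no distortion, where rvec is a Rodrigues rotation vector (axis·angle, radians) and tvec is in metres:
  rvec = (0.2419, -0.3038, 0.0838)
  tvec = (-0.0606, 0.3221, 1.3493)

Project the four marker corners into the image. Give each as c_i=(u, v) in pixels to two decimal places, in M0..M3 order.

c0=(209.67, 466.01) c1=(318.37, 460.59) c2=(332.28, 361.11) c3=(220.25, 361.67)

Intrinsics K: fx=717.4, fy=698.8, cx=303.6, cy=246.4
Marker side s = 0.215 m; corners in marker frame (Z=0):
  M0 = (-0.1075, +0.1075, 0)
  M1 = (+0.1075, +0.1075, 0)
  M2 = (+0.1075, -0.1075, 0)
  M3 = (-0.1075, -0.1075, 0)
rvec = (0.2419, -0.3038, 0.0838), |rvec| = θ = 0.39728 rad = 22.763°
Rodrigues: sinθ=0.38691, 1−cosθ=0.07788; R = I + sinθ·[k]× + (1−cosθ)·[k]×²:
    [+0.95099 -0.11788 -0.28587]
    [+0.04535 +0.96766 -0.24815]
    [+0.30587 +0.22302 +0.92558]
t = (-0.0606, 0.3221, 1.3493) m
M0: Pc = R·M0+t = (-0.17550, +0.42125, +1.34039); u = 717.4·(-0.17550)/1.34039 + 303.6 = 209.6678, v = 698.8·(+0.42125)/1.34039 + 246.4 = 466.0134
M1: Pc = R·M1+t = (+0.02896, +0.43100, +1.40616); u = 717.4·(+0.02896)/1.40616 + 303.6 = 318.3749, v = 698.8·(+0.43100)/1.40616 + 246.4 = 460.5879
M2: Pc = R·M2+t = (+0.05430, +0.22295, +1.35821); u = 717.4·(+0.05430)/1.35821 + 303.6 = 332.2828, v = 698.8·(+0.22295)/1.35821 + 246.4 = 361.1091
M3: Pc = R·M3+t = (-0.15016, +0.21320, +1.29244); u = 717.4·(-0.15016)/1.29244 + 303.6 = 220.2504, v = 698.8·(+0.21320)/1.29244 + 246.4 = 361.6741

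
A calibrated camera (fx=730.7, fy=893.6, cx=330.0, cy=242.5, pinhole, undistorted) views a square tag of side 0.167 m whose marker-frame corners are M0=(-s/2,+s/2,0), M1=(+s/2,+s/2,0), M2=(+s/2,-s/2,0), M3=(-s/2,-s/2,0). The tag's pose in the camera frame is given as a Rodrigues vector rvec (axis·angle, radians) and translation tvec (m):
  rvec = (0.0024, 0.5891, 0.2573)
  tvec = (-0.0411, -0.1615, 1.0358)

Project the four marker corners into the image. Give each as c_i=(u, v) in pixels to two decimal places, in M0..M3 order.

c0=(244.09, 159.74) c1=(334.22, 188.16) c2=(363.96, 40.61) c3=(270.23, 24.43)

Intrinsics K: fx=730.7, fy=893.6, cx=330.0, cy=242.5
Marker side s = 0.167 m; corners in marker frame (Z=0):
  M0 = (-0.0835, +0.0835, 0)
  M1 = (+0.0835, +0.0835, 0)
  M2 = (+0.0835, -0.0835, 0)
  M3 = (-0.0835, -0.0835, 0)
rvec = (0.0024, 0.5891, 0.2573), |rvec| = θ = 0.64284 rad = 36.832°
Rodrigues: sinθ=0.59947, 1−cosθ=0.19961; R = I + sinθ·[k]× + (1−cosθ)·[k]×²:
    [+0.80040 -0.23926 +0.54965]
    [+0.24062 +0.96802 +0.07098]
    [-0.54906 +0.07545 +0.83237]
t = (-0.0411, -0.1615, 1.0358) m
M0: Pc = R·M0+t = (-0.12791, -0.10076, +1.08795); u = 730.7·(-0.12791)/1.08795 + 330.0 = 244.0907, v = 893.6·(-0.10076)/1.08795 + 242.5 = 159.7374
M1: Pc = R·M1+t = (+0.00576, -0.06058, +0.99625); u = 730.7·(+0.00576)/0.99625 + 330.0 = 334.2211, v = 893.6·(-0.06058)/0.99625 + 242.5 = 188.1637
M2: Pc = R·M2+t = (+0.04571, -0.22224, +0.98365); u = 730.7·(+0.04571)/0.98365 + 330.0 = 363.9563, v = 893.6·(-0.22224)/0.98365 + 242.5 = 40.6083
M3: Pc = R·M3+t = (-0.08796, -0.26242, +1.07535); u = 730.7·(-0.08796)/1.07535 + 330.0 = 270.2343, v = 893.6·(-0.26242)/1.07535 + 242.5 = 24.4306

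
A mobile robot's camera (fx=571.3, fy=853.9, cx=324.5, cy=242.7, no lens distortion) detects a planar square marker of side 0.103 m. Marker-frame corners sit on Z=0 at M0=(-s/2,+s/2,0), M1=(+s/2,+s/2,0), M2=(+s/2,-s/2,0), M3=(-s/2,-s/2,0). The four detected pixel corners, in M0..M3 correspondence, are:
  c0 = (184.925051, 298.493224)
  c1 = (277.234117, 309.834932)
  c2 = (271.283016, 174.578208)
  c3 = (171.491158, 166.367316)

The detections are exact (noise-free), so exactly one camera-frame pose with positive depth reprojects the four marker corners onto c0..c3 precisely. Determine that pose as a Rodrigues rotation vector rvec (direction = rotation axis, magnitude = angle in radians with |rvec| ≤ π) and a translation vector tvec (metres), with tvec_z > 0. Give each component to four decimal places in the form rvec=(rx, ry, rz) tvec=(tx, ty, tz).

Intrinsics K: fx=571.3, fy=853.9, cx=324.5, cy=242.7
Marker side s = 0.103 m; corners in marker frame (Z=0):
  M0 = (-0.0515, +0.0515, 0)
  M1 = (+0.0515, +0.0515, 0)
  M2 = (+0.0515, -0.0515, 0)
  M3 = (-0.0515, -0.0515, 0)
Detected image corners:
  c0 = (184.925051, 298.493224) px
  c1 = (277.234117, 309.834932) px
  c2 = (271.283016, 174.578208) px
  c3 = (171.491158, 166.367316) px
Planar DLT: solve 8×8 A·h = b for H (H[2,2]=1):
  H  [+866.63510 +272.24902 +225.72495]
  H  [+27.94832 +1484.06827 +239.94946]
  H  [-0.28477 +0.78509 +1.00000]
B = K⁻¹H; ‖b₁‖=1.706477, ‖b₂‖=1.706477; λ = 2/(‖b₁‖+‖b₂‖) = 0.586003, sign → tz>0 ⇒ λ=+0.586003
r₁ = λ·B[:,0] = (+0.98373,+0.06661,-0.16688); r₂ = λ·B[:,1] = (+0.01794,+0.88770,+0.46007)
r₃ = r₁×r₂ = (+0.17878,-0.45557,+0.87206); SVD([r₁ r₂ r₃]) → R = UVᵀ:
  R  [+0.98373 +0.01794 +0.17878]
  R  [+0.06661 +0.88770 -0.45557]
  R  [-0.16688 +0.46007 +0.87206]
t = (-0.10132, -0.00189, +0.58600) m
tr R = 2.743489; θ = arccos((tr R − 1)/2) = 0.512045 rad = 29.338°
axis k = ((R−Rᵀ)₃₂, (R−Rᵀ)₁₃, (R−Rᵀ)₂₁) / (2 sinθ) = (+0.934401, +0.352743, +0.049672)
rvec = θ·k = (+0.478455, +0.180620, +0.025434)

rvec=(0.4785, 0.1806, 0.0254) tvec=(-0.1013, -0.0019, 0.5860)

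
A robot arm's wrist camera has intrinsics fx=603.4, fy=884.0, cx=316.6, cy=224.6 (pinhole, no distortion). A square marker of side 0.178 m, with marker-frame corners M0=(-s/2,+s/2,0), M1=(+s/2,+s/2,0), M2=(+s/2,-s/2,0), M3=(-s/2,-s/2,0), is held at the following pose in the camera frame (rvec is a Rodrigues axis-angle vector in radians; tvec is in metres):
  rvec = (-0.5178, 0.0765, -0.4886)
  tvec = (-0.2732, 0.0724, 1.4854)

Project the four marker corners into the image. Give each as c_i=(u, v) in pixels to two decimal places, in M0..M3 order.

Intrinsics K: fx=603.4, fy=884.0, cx=316.6, cy=224.6
Marker side s = 0.178 m; corners in marker frame (Z=0):
  M0 = (-0.0890, +0.0890, 0)
  M1 = (+0.0890, +0.0890, 0)
  M2 = (+0.0890, -0.0890, 0)
  M3 = (-0.0890, -0.0890, 0)
rvec = (-0.5178, 0.0765, -0.4886), |rvec| = θ = 0.71603 rad = 41.026°
Rodrigues: sinθ=0.65639, 1−cosθ=0.24558; R = I + sinθ·[k]× + (1−cosθ)·[k]×²:
    [+0.88285 +0.42893 +0.19131]
    [-0.46688 +0.75722 +0.45677]
    [+0.05106 -0.49258 +0.86877]
t = (-0.2732, 0.0724, 1.4854) m
M0: Pc = R·M0+t = (-0.31360, +0.18135, +1.43702); u = 603.4·(-0.31360)/1.43702 + 316.6 = 184.9208, v = 884.0·(+0.18135)/1.43702 + 224.6 = 336.1568
M1: Pc = R·M1+t = (-0.15645, +0.09824, +1.44610); u = 603.4·(-0.15645)/1.44610 + 316.6 = 251.3191, v = 884.0·(+0.09824)/1.44610 + 224.6 = 284.6540
M2: Pc = R·M2+t = (-0.23280, -0.03655, +1.53378); u = 603.4·(-0.23280)/1.53378 + 316.6 = 225.0143, v = 884.0·(-0.03655)/1.53378 + 224.6 = 203.5372
M3: Pc = R·M3+t = (-0.38995, +0.04656, +1.52470); u = 603.4·(-0.38995)/1.52470 + 316.6 = 162.2775, v = 884.0·(+0.04656)/1.52470 + 224.6 = 251.5948

c0=(184.92, 336.16) c1=(251.32, 284.65) c2=(225.01, 203.54) c3=(162.28, 251.59)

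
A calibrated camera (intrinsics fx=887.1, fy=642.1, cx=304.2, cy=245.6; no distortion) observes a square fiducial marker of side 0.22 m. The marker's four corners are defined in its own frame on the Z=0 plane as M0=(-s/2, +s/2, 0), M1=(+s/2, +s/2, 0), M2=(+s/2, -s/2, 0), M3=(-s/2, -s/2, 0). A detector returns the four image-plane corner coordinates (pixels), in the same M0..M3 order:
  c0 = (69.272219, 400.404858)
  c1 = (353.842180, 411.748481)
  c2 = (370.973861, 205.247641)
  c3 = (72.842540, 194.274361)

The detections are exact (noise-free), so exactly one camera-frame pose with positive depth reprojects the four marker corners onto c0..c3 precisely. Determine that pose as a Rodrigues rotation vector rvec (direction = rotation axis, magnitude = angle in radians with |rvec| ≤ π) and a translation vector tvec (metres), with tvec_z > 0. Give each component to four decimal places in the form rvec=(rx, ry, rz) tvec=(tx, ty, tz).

rvec=(0.1411, 0.0167, 0.0507) tvec=(-0.0662, 0.0621, 0.6684)

Intrinsics K: fx=887.1, fy=642.1, cx=304.2, cy=245.6
Marker side s = 0.22 m; corners in marker frame (Z=0):
  M0 = (-0.1100, +0.1100, 0)
  M1 = (+0.1100, +0.1100, 0)
  M2 = (+0.1100, -0.1100, 0)
  M3 = (-0.1100, -0.1100, 0)
Detected image corners:
  c0 = (69.272219, 400.404858) px
  c1 = (353.842180, 411.748481) px
  c2 = (370.973861, 205.247641) px
  c3 = (72.842540, 194.274361) px
Planar DLT: solve 8×8 A·h = b for H (H[2,2]=1):
  H  [+1319.36586 -1.27908 +216.29914]
  H  [+44.81329 +1001.67622 +305.29976]
  H  [-0.01956 +0.21088 +1.00000]
B = K⁻¹H; ‖b₁‖=1.496114, ‖b₂‖=1.496114; λ = 2/(‖b₁‖+‖b₂‖) = 0.668398, sign → tz>0 ⇒ λ=+0.668398
r₁ = λ·B[:,0] = (+0.99858,+0.05165,-0.01308); r₂ = λ·B[:,1] = (-0.04930,+0.98879,+0.14095)
r₃ = r₁×r₂ = (+0.02021,-0.14011,+0.98993); SVD([r₁ r₂ r₃]) → R = UVᵀ:
  R  [+0.99858 -0.04930 +0.02021]
  R  [+0.05165 +0.98879 -0.14011]
  R  [-0.01308 +0.14095 +0.98993]
t = (-0.06623, +0.06214, +0.66840) m
tr R = 2.977298; θ = arccos((tr R − 1)/2) = 0.150815 rad = 8.641°
axis k = ((R−Rᵀ)₃₂, (R−Rᵀ)₁₃, (R−Rᵀ)₂₁) / (2 sinθ) = (+0.935343, +0.110778, +0.335950)
rvec = θ·k = (+0.141064, +0.016707, +0.050666)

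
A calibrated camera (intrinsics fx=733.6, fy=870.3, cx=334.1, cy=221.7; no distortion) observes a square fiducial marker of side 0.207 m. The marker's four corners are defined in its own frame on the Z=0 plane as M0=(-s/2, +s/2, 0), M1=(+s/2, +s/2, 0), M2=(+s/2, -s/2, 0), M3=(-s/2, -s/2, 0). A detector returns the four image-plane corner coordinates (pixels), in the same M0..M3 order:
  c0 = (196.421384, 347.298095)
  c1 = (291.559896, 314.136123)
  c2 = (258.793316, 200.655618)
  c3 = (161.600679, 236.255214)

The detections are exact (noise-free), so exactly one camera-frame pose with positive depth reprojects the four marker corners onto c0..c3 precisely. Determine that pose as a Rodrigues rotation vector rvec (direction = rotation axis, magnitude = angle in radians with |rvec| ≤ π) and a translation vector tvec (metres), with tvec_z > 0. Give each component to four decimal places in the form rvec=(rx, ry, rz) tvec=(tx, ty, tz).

rvec=(0.2023, 0.0694, -0.3024) tvec=(-0.2163, 0.0915, 1.4816)

Intrinsics K: fx=733.6, fy=870.3, cx=334.1, cy=221.7
Marker side s = 0.207 m; corners in marker frame (Z=0):
  M0 = (-0.1035, +0.1035, 0)
  M1 = (+0.1035, +0.1035, 0)
  M2 = (+0.1035, -0.1035, 0)
  M3 = (-0.1035, -0.1035, 0)
Detected image corners:
  c0 = (196.421384, 347.298095) px
  c1 = (291.559896, 314.136123) px
  c2 = (258.793316, 200.655618) px
  c3 = (161.600679, 236.255214) px
Planar DLT: solve 8×8 A·h = b for H (H[2,2]=1):
  H  [+449.47552 +192.00291 +226.98563]
  H  [-184.18396 +577.00644 +275.43858]
  H  [-0.06617 +0.12644 +1.00000]
B = K⁻¹H; ‖b₁‖=0.674947, ‖b₂‖=0.674947; λ = 2/(‖b₁‖+‖b₂‖) = 1.481597, sign → tz>0 ⇒ λ=+1.481597
r₁ = λ·B[:,0] = (+0.95242,-0.28858,-0.09804); r₂ = λ·B[:,1] = (+0.30246,+0.93457,+0.18734)
r₃ = r₁×r₂ = (+0.03757,-0.20808,+0.97739); SVD([r₁ r₂ r₃]) → R = UVᵀ:
  R  [+0.95242 +0.30246 +0.03757]
  R  [-0.28858 +0.93457 -0.20808]
  R  [-0.09804 +0.18734 +0.97739]
t = (-0.21633, +0.09148, +1.48160) m
tr R = 2.864386; θ = arccos((tr R − 1)/2) = 0.370372 rad = 21.221°
axis k = ((R−Rᵀ)₃₂, (R−Rᵀ)₁₃, (R−Rᵀ)₂₁) / (2 sinθ) = (+0.546215, +0.187323, -0.816431)
rvec = θ·k = (+0.202303, +0.069379, -0.302383)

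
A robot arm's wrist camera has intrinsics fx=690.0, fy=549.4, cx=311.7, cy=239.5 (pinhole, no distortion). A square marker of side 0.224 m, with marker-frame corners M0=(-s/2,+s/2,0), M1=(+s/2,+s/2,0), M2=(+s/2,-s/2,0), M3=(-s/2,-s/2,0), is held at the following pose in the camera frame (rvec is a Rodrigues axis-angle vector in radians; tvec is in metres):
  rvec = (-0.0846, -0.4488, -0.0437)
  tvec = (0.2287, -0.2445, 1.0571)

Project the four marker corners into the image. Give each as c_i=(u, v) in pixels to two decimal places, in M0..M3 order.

c0=(404.62, 167.90) c1=(523.10, 171.62) c2=(511.60, 62.61) c3=(393.89, 48.50)

Intrinsics K: fx=690.0, fy=549.4, cx=311.7, cy=239.5
Marker side s = 0.224 m; corners in marker frame (Z=0):
  M0 = (-0.1120, +0.1120, 0)
  M1 = (+0.1120, +0.1120, 0)
  M2 = (+0.1120, -0.1120, 0)
  M3 = (-0.1120, -0.1120, 0)
rvec = (-0.0846, -0.4488, -0.0437), |rvec| = θ = 0.45879 rad = 26.287°
Rodrigues: sinθ=0.44286, 1−cosθ=0.10341; R = I + sinθ·[k]× + (1−cosθ)·[k]×²:
    [+0.90011 +0.06084 -0.43140]
    [-0.02353 +0.99555 +0.09130]
    [+0.43504 -0.07203 +0.89753]
t = (0.2287, -0.2445, 1.0571) m
M0: Pc = R·M0+t = (+0.13470, -0.13036, +1.00031); u = 690.0·(+0.13470)/1.00031 + 311.7 = 404.6156, v = 549.4·(-0.13036)/1.00031 + 239.5 = 167.9003
M1: Pc = R·M1+t = (+0.33633, -0.13563, +1.09776); u = 690.0·(+0.33633)/1.09776 + 311.7 = 523.0989, v = 549.4·(-0.13563)/1.09776 + 239.5 = 171.6185
M2: Pc = R·M2+t = (+0.32270, -0.35864, +1.11389); u = 690.0·(+0.32270)/1.11389 + 311.7 = 511.5954, v = 549.4·(-0.35864)/1.11389 + 239.5 = 62.6112
M3: Pc = R·M3+t = (+0.12107, -0.35337, +1.01644); u = 690.0·(+0.12107)/1.01644 + 311.7 = 393.8900, v = 549.4·(-0.35337)/1.01644 + 239.5 = 48.5014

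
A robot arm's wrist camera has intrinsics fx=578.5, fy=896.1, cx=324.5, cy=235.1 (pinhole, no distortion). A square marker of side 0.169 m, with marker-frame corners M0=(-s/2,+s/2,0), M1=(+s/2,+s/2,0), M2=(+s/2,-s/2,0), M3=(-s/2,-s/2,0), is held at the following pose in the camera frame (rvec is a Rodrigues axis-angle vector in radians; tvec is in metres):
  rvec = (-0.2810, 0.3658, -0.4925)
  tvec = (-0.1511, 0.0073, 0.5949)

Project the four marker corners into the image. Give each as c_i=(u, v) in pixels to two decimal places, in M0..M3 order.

c0=(141.74, 419.98) c1=(273.79, 294.58) c2=(212.64, 75.87) c3=(96.89, 205.45)

Intrinsics K: fx=578.5, fy=896.1, cx=324.5, cy=235.1
Marker side s = 0.169 m; corners in marker frame (Z=0):
  M0 = (-0.0845, +0.0845, 0)
  M1 = (+0.0845, +0.0845, 0)
  M2 = (+0.0845, -0.0845, 0)
  M3 = (-0.0845, -0.0845, 0)
rvec = (-0.2810, 0.3658, -0.4925), |rvec| = θ = 0.67478 rad = 38.662°
Rodrigues: sinθ=0.62472, 1−cosθ=0.21916; R = I + sinθ·[k]× + (1−cosθ)·[k]×²:
    [+0.81885 +0.40649 +0.40528]
    [-0.50544 +0.84525 +0.17344]
    [-0.27206 -0.34687 +0.89759]
t = (-0.1511, 0.0073, 0.5949) m
M0: Pc = R·M0+t = (-0.18594, +0.12143, +0.58858); u = 578.5·(-0.18594)/0.58858 + 324.5 = 141.7398, v = 896.1·(+0.12143)/0.58858 + 235.1 = 419.9801
M1: Pc = R·M1+t = (-0.04756, +0.03601, +0.54260); u = 578.5·(-0.04756)/0.54260 + 324.5 = 273.7950, v = 896.1·(+0.03601)/0.54260 + 235.1 = 294.5764
M2: Pc = R·M2+t = (-0.11626, -0.10683, +0.60122); u = 578.5·(-0.11626)/0.60122 + 324.5 = 212.6378, v = 896.1·(-0.10683)/0.60122 + 235.1 = 75.8686
M3: Pc = R·M3+t = (-0.25464, -0.02141, +0.64720); u = 578.5·(-0.25464)/0.64720 + 324.5 = 96.8883, v = 896.1·(-0.02141)/0.64720 + 235.1 = 205.4508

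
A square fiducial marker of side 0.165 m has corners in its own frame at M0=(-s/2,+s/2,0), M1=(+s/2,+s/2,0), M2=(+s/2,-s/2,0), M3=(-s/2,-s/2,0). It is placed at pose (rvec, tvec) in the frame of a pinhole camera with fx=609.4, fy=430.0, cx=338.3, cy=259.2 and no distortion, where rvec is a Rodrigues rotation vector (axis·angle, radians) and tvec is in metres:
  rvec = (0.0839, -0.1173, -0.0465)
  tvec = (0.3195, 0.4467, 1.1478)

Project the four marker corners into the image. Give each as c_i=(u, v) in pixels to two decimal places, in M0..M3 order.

c0=(466.56, 459.31) c1=(550.14, 452.93) c2=(549.14, 393.92) c3=(464.49, 399.39)

Intrinsics K: fx=609.4, fy=430.0, cx=338.3, cy=259.2
Marker side s = 0.165 m; corners in marker frame (Z=0):
  M0 = (-0.0825, +0.0825, 0)
  M1 = (+0.0825, +0.0825, 0)
  M2 = (+0.0825, -0.0825, 0)
  M3 = (-0.0825, -0.0825, 0)
rvec = (0.0839, -0.1173, -0.0465), |rvec| = θ = 0.15153 rad = 8.682°
Rodrigues: sinθ=0.15095, 1−cosθ=0.01146; R = I + sinθ·[k]× + (1−cosθ)·[k]×²:
    [+0.99205 +0.04141 -0.11880]
    [-0.05123 +0.99541 -0.08086]
    [+0.11490 +0.08630 +0.98962]
t = (0.3195, 0.4467, 1.1478) m
M0: Pc = R·M0+t = (+0.24107, +0.53305, +1.14544); u = 609.4·(+0.24107)/1.14544 + 338.3 = 466.5557, v = 430.0·(+0.53305)/1.14544 + 259.2 = 459.3070
M1: Pc = R·M1+t = (+0.40476, +0.52459, +1.16440); u = 609.4·(+0.40476)/1.16440 + 338.3 = 550.1356, v = 430.0·(+0.52459)/1.16440 + 259.2 = 452.9270
M2: Pc = R·M2+t = (+0.39793, +0.36035, +1.15016); u = 609.4·(+0.39793)/1.15016 + 338.3 = 549.1380, v = 430.0·(+0.36035)/1.15016 + 259.2 = 393.9216
M3: Pc = R·M3+t = (+0.23424, +0.36881, +1.13120); u = 609.4·(+0.23424)/1.13120 + 338.3 = 464.4892, v = 430.0·(+0.36881)/1.13120 + 259.2 = 399.3930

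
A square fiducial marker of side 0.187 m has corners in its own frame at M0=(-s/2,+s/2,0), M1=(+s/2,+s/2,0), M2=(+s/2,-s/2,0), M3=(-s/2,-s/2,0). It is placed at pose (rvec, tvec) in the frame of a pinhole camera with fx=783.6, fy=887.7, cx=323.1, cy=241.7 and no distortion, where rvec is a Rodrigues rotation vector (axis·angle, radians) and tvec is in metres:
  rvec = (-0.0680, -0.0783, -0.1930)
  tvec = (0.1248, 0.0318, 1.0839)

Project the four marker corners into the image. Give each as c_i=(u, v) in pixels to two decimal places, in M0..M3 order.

c0=(360.78, 358.63) c1=(492.23, 328.08) c2=(464.58, 179.09) c3=(334.09, 207.15)

Intrinsics K: fx=783.6, fy=887.7, cx=323.1, cy=241.7
Marker side s = 0.187 m; corners in marker frame (Z=0):
  M0 = (-0.0935, +0.0935, 0)
  M1 = (+0.0935, +0.0935, 0)
  M2 = (+0.0935, -0.0935, 0)
  M3 = (-0.0935, -0.0935, 0)
rvec = (-0.0680, -0.0783, -0.1930), |rvec| = θ = 0.21910 rad = 12.553°
Rodrigues: sinθ=0.21735, 1−cosθ=0.02391; R = I + sinθ·[k]× + (1−cosθ)·[k]×²:
    [+0.97840 +0.19411 -0.07114]
    [-0.18881 +0.97915 +0.07498]
    [+0.08421 -0.05993 +0.99464]
t = (0.1248, 0.0318, 1.0839) m
M0: Pc = R·M0+t = (+0.05147, +0.14100, +1.07042); u = 783.6·(+0.05147)/1.07042 + 323.1 = 360.7780, v = 887.7·(+0.14100)/1.07042 + 241.7 = 358.6343
M1: Pc = R·M1+t = (+0.23443, +0.10570, +1.08617); u = 783.6·(+0.23443)/1.08617 + 323.1 = 492.2254, v = 887.7·(+0.10570)/1.08617 + 241.7 = 328.0833
M2: Pc = R·M2+t = (+0.19813, -0.07740, +1.09738); u = 783.6·(+0.19813)/1.09738 + 323.1 = 464.5784, v = 887.7·(-0.07740)/1.09738 + 241.7 = 179.0858
M3: Pc = R·M3+t = (+0.01517, -0.04210, +1.08163); u = 783.6·(+0.01517)/1.08163 + 323.1 = 334.0905, v = 887.7·(-0.04210)/1.08163 + 241.7 = 207.1510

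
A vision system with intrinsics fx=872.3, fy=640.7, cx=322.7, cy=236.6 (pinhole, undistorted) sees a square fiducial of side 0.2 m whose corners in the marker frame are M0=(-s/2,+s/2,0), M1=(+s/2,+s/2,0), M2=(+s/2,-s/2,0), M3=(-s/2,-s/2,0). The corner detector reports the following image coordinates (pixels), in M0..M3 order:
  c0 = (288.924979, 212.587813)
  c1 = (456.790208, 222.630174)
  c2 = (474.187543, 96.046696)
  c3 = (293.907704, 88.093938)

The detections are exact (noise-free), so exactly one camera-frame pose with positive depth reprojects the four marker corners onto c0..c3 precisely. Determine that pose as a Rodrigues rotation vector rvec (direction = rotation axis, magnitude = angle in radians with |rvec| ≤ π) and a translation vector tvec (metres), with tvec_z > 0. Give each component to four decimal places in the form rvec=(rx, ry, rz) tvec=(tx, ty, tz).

Intrinsics K: fx=872.3, fy=640.7, cx=322.7, cy=236.6
Marker side s = 0.2 m; corners in marker frame (Z=0):
  M0 = (-0.1000, +0.1000, 0)
  M1 = (+0.1000, +0.1000, 0)
  M2 = (+0.1000, -0.1000, 0)
  M3 = (-0.1000, -0.1000, 0)
Detected image corners:
  c0 = (288.924979, 212.587813) px
  c1 = (456.790208, 222.630174) px
  c2 = (474.187543, 96.046696) px
  c3 = (293.907704, 88.093938) px
Planar DLT: solve 8×8 A·h = b for H (H[2,2]=1):
  H  [+828.29711 +76.70511 +377.31452]
  H  [+28.40376 +681.77373 +156.98556]
  H  [-0.10828 +0.34963 +1.00000]
B = K⁻¹H; ‖b₁‖=0.999085, ‖b₂‖=0.999085; λ = 2/(‖b₁‖+‖b₂‖) = 1.000916, sign → tz>0 ⇒ λ=+1.000916
r₁ = λ·B[:,0] = (+0.99052,+0.08440,-0.10838); r₂ = λ·B[:,1] = (-0.04145,+0.93585,+0.34995)
r₃ = r₁×r₂ = (+0.13097,-0.34214,+0.93048); SVD([r₁ r₂ r₃]) → R = UVᵀ:
  R  [+0.99052 -0.04145 +0.13097]
  R  [+0.08440 +0.93585 -0.34214]
  R  [-0.10838 +0.34995 +0.93048]
t = (+0.06267, -0.12438, +1.00092) m
tr R = 2.856847; θ = arccos((tr R − 1)/2) = 0.380650 rad = 21.810°
axis k = ((R−Rᵀ)₃₂, (R−Rᵀ)₁₃, (R−Rᵀ)₂₁) / (2 sinθ) = (+0.931427, +0.322118, +0.169362)
rvec = θ·k = (+0.354548, +0.122614, +0.064468)

rvec=(0.3545, 0.1226, 0.0645) tvec=(0.0627, -0.1244, 1.0009)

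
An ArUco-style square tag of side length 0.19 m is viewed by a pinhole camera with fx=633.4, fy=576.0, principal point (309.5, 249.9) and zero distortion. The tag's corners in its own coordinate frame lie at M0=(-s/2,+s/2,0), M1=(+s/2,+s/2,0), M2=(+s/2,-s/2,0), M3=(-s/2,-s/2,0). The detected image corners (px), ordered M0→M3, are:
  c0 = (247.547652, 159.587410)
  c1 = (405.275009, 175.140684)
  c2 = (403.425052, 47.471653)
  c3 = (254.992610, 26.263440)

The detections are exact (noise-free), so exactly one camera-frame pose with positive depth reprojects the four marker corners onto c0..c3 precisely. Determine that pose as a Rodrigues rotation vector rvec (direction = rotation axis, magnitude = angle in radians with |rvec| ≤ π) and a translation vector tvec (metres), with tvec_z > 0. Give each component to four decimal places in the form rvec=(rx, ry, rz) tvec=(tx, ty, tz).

Intrinsics K: fx=633.4, fy=576.0, cx=309.5, cy=249.9
Marker side s = 0.19 m; corners in marker frame (Z=0):
  M0 = (-0.0950, +0.0950, 0)
  M1 = (+0.0950, +0.0950, 0)
  M2 = (+0.0950, -0.0950, 0)
  M3 = (-0.0950, -0.0950, 0)
Detected image corners:
  c0 = (247.547652, 159.587410) px
  c1 = (405.275009, 175.140684) px
  c2 = (403.425052, 47.471653) px
  c3 = (254.992610, 26.263440) px
Planar DLT: solve 8×8 A·h = b for H (H[2,2]=1):
  H  [+894.24342 -117.21908 +329.83248]
  H  [+125.00039 +654.31320 +100.40355]
  H  [+0.27239 -0.31460 +1.00000]
B = K⁻¹H; ‖b₁‖=1.311138, ‖b₂‖=1.311138; λ = 2/(‖b₁‖+‖b₂‖) = 0.762696, sign → tz>0 ⇒ λ=+0.762696
r₁ = λ·B[:,0] = (+0.97527,+0.07538,+0.20775); r₂ = λ·B[:,1] = (-0.02390,+0.97049,-0.23994)
r₃ = r₁×r₂ = (-0.21971,+0.22904,+0.94830); SVD([r₁ r₂ r₃]) → R = UVᵀ:
  R  [+0.97527 -0.02390 -0.21971]
  R  [+0.07538 +0.97049 +0.22904]
  R  [+0.20775 -0.23994 +0.94830]
t = (+0.02448, -0.19795, +0.76270) m
tr R = 2.894064; θ = arccos((tr R − 1)/2) = 0.326932 rad = 18.732°
axis k = ((R−Rᵀ)₃₂, (R−Rᵀ)₁₃, (R−Rᵀ)₂₁) / (2 sinθ) = (-0.730191, -0.665525, +0.154586)
rvec = θ·k = (-0.238723, -0.217582, +0.050539)

rvec=(-0.2387, -0.2176, 0.0505) tvec=(0.0245, -0.1980, 0.7627)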